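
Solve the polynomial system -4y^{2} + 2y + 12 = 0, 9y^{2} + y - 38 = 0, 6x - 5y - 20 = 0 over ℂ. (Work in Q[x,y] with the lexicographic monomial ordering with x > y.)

Compute a lex Gröbner basis by Buchberger's algorithm.
f_1 = -4y^{2} + 2y + 12, LT = y^{2}.
f_2 = 9y^{2} + y - 38, LT = y^{2}.
f_3 = 6x - 5y - 20, LT = x.

S(f_1,f_2): lcm = y^{2}. S = -\tfrac{11}{18}y + \tfrac{11}{9}.
  leading term y: no divisor's leading term divides it; move -\tfrac{11}{18}y to the remainder.
  leading term 1: no divisor's leading term divides it; move \tfrac{11}{9} to the remainder.
  remainder -\tfrac{11}{18}y + \tfrac{11}{9} ≠ 0; add h_4 = -\tfrac{11}{18}y + \tfrac{11}{9} to the basis.

S(f_1,f_3): leading monomials are coprime, so the S-polynomial reduces to 0 (Buchberger's first criterion).
S(f_2,f_3): leading monomials are coprime, so the S-polynomial reduces to 0 (Buchberger's first criterion).
S(f_1,h_4): lcm = y^{2}. S = \tfrac{3}{2}y - 3.
  leading term y: subtract (-\tfrac{27}{11})·h_4 from \tfrac{3}{2}y - 3 → 0
  remainder 0.

S(f_2,h_4): lcm = y^{2}. S = \tfrac{19}{9}y - \tfrac{38}{9}.
  leading term y: subtract (-\tfrac{38}{11})·h_4 from \tfrac{19}{9}y - \tfrac{38}{9} → 0
  remainder 0.

S(f_3,h_4): leading monomials are coprime, so the S-polynomial reduces to 0 (Buchberger's first criterion).
Every S-polynomial of the final basis reduces to 0, so we have a Gröbner basis.
Inter-reduce: drop elements whose leading term is divisible by another's, tail-reduce, and make monic.
Reduced Gröbner basis: {x - 5, y - 2}.

A lex Gröbner basis eliminates variables successively. Here y - 2 depends only on y, with roots {2}; lifting each root through the earlier basis elements recovers the full solutions.
  y = 2: the earlier basis element becomes x - 5 = 0, giving x = 5 — point (5, 2).
Check: every point annihilates each of the original generators.

{(5, 2)}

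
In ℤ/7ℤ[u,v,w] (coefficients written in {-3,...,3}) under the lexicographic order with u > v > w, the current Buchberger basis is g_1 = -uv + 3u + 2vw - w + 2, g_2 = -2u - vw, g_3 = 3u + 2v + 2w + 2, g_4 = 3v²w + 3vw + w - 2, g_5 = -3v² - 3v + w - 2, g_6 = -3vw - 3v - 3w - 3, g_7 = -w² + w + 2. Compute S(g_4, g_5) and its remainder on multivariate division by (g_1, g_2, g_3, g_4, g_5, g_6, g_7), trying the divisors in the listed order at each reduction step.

S(g_4, g_5) = -2w² + 2w - 3; remainder on division = 0.

lcm(LM(g_4), LM(g_5)) = v²w.
S = (lcm/LT(g_4))·g_4 − (lcm/LT(g_5))·g_5 = -2w² + 2w - 3.
Reduce S modulo (g_1, g_2, g_3, g_4, g_5, g_6, g_7) in that order:
  leading term w²: subtract (2)·g_7 from -2w² + 2w - 3 → 0
The remainder is 0, so this S-polynomial contributes no new basis element.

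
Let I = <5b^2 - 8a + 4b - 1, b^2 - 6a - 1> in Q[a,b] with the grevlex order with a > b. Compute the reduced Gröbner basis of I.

G = {b^2 + 12/11b + 1/11, a + 2/11b + 2/11}

f_1 = 5b^2 - 8a + 4b - 1, LT = b^2.
f_2 = b^2 - 6a - 1, LT = b^2.

S(f_1,f_2): lcm = b^2. S = 22/5a + 4/5b + 4/5.
  leading term a: no divisor's leading term divides it; move 22/5a to the remainder.
  leading term b: no divisor's leading term divides it; move 4/5b to the remainder.
  leading term 1: no divisor's leading term divides it; move 4/5 to the remainder.
  remainder 22/5a + 4/5b + 4/5 ≠ 0; add g_3 = 22/5a + 4/5b + 4/5 to the basis.

The other S-polynomials (S(f_1,g_3), S(f_2,g_3)) all reduce to 0 modulo the current basis, so we have a Gröbner basis.
Inter-reduce: drop elements whose leading term is divisible by another's, tail-reduce, and make monic.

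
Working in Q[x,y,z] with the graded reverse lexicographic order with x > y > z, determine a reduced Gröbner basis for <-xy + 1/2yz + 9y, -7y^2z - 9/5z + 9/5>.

This is the nonlinear analogue of row-reducing a linear system.

f_1 = -xy + 1/2yz + 9y, LT = xy.
f_2 = -7y^2z - 9/5z + 9/5, LT = y^2z.

S(f_1,f_2): lcm = xy^2z. S = -1/2y^2z^2 - 9y^2z - 9/35xz + 9/35x.
  leading term y^2z^2: subtract (1/14z)·f_2 from -1/2y^2z^2 - 9y^2z - 9/35xz + 9/35x → -9y^2z - 9/35xz + 9/70z^2 + 9/35x - 9/70z
  leading term y^2z: subtract (9/7)·f_2 from -9y^2z - 9/35xz + 9/70z^2 + 9/35x - 9/70z → -9/35xz + 9/70z^2 + 9/35x + 153/70z - 81/35
  leading term xz: no divisor's leading term divides it; move -9/35xz to the remainder.
  leading term z^2: no divisor's leading term divides it; move 9/70z^2 to the remainder.
  leading term x: no divisor's leading term divides it; move 9/35x to the remainder.
  leading term z: no divisor's leading term divides it; move 153/70z to the remainder.
  leading term 1: no divisor's leading term divides it; move -81/35 to the remainder.
  remainder -9/35xz + 9/70z^2 + 9/35x + 153/70z - 81/35 ≠ 0; add g_3 = -9/35xz + 9/70z^2 + 9/35x + 153/70z - 81/35 to the basis.

The other S-polynomials (S(f_1,g_3), S(f_2,g_3)) all reduce to 0 modulo the current basis, so we have a Gröbner basis.

G = {y^2z + 9/35z - 9/35, xy - 1/2yz - 9y, xz - 1/2z^2 - x - 17/2z + 9}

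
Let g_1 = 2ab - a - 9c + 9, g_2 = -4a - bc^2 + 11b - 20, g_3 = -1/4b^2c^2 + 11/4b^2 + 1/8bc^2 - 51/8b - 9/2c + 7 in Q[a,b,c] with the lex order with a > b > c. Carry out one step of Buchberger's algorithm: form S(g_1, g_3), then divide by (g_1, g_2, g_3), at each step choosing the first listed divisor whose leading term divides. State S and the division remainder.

lcm(LM(g_1), LM(g_3)) = ab^2c^2.
S = (lcm/LT(g_1))·g_1 − (lcm/LT(g_3))·g_3 = 11ab^2 - 51/2ab - 18ac + 28a - 9/2bc^3 + 9/2bc^2.
Reduce S modulo (g_1, g_2, g_3) in that order:
  leading term ab^2: subtract (11/2b)·g_1 from 11ab^2 - 51/2ab - 18ac + 28a - 9/2bc^3 + 9/2bc^2 → -20ab - 18ac + 28a - 9/2bc^3 + 9/2bc^2 + 99/2bc - 99/2b
  leading term ab: subtract (-10)·g_1 from -20ab - 18ac + 28a - 9/2bc^3 + 9/2bc^2 + 99/2bc - 99/2b → -18ac + 18a - 9/2bc^3 + 9/2bc^2 + 99/2bc - 99/2b - 90c + 90
  leading term ac: subtract (9/2c)·g_2 from -18ac + 18a - 9/2bc^3 + 9/2bc^2 + 99/2bc - 99/2b - 90c + 90 → 18a + 9/2bc^2 - 99/2b + 90
  leading term a: subtract (-9/2)·g_2 from 18a + 9/2bc^2 - 99/2b + 90 → 0
The remainder is 0, so this S-polynomial contributes no new basis element.

S(g_1, g_3) = 11ab^2 - 51/2ab - 18ac + 28a - 9/2bc^3 + 9/2bc^2; remainder on division = 0.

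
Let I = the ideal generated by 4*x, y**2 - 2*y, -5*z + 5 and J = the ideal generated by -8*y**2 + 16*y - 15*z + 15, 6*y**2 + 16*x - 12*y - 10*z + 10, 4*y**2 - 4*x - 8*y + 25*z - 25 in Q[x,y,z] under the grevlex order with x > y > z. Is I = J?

Equality of ideals is decidable: compute both reduced Gröbner bases (unique for the ordering) and check whether they agree.
Buchberger on the first generating set:
f_1 = 4*x, LT = x.
f_2 = y**2 - 2*y, LT = y**2.
f_3 = -5*z + 5, LT = z.

The S-polynomials (S(f_1,f_2), S(f_1,f_3), S(f_2,f_3)) all reduce to 0 modulo the current basis, so we have a Gröbner basis.
Inter-reduce: drop elements whose leading term is divisible by another's, tail-reduce, and make monic.
Reduced Gröbner basis: {y**2 - 2*y, x, z - 1}.

Buchberger on the second generating set:
h_1 = -8*y**2 + 16*y - 15*z + 15, LT = y**2.
h_2 = 6*y**2 + 16*x - 12*y - 10*z + 10, LT = y**2.
h_3 = 4*y**2 - 4*x - 8*y + 25*z - 25, LT = y**2.

S(h_1,h_2): lcm = y**2. S = -8/3*x + 85/24*z - 85/24.
  leading term x: no divisor's leading term divides it; move -8/3*x to the remainder.
  leading term z: no divisor's leading term divides it; move 85/24*z to the remainder.
  leading term 1: no divisor's leading term divides it; move -85/24 to the remainder.
  remainder -8/3*x + 85/24*z - 85/24 ≠ 0; add k_4 = -8/3*x + 85/24*z - 85/24 to the basis.

S(h_1,h_3): lcm = y**2. S = x - 35/8*z + 35/8.
  leading term x: subtract (-3/8)·k_4 from x - 35/8*z + 35/8 → -195/64*z + 195/64
  leading term z: no divisor's leading term divides it; move -195/64*z to the remainder.
  leading term 1: no divisor's leading term divides it; move 195/64 to the remainder.
  remainder -195/64*z + 195/64 ≠ 0; add k_5 = -195/64*z + 195/64 to the basis.

The other S-polynomials (S(h_2,h_3), S(h_1,k_4), S(h_2,k_4), S(h_3,k_4), S(h_1,k_5), S(h_2,k_5), S(h_3,k_5), S(k_4,k_5)) all reduce to 0 modulo the current basis, so we have a Gröbner basis.
Inter-reduce: drop elements whose leading term is divisible by another's, tail-reduce, and make monic.
Reduced Gröbner basis: {y**2 - 2*y, x, z - 1}.

Same reduced basis, so the two generating sets span the same ideal.

Yes, the ideals are equal.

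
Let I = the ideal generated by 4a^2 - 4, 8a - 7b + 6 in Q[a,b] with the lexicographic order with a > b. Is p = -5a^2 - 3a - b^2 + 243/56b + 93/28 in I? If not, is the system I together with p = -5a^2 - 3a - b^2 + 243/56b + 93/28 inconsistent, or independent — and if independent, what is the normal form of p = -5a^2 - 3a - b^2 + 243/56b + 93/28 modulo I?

-5a^2 - 3a - b^2 + 243/56b + 93/28 lies in I (it reduces to 0).

First compute the reduced Gröbner basis of I by Buchberger's algorithm.
f_1 = 4a^2 - 4, LT = a^2.
f_2 = 8a - 7b + 6, LT = a.

S(f_1,f_2): lcm = a^2. S = 7/8ab - 3/4a - 1.
  reduce S modulo (f_1, f_2):
  remainder 49/64b^2 - 21/16b - 7/16 ≠ 0; add h_3 = 49/64b^2 - 21/16b - 7/16 to the basis.

The other S-polynomials (S(f_1,h_3), S(f_2,h_3)) all reduce to 0 modulo the current basis, so we have a Gröbner basis.
Inter-reduce: drop elements whose leading term is divisible by another's, tail-reduce, and make monic.
Reduced Gröbner basis: {a - 7/8b + 3/4, b^2 - 12/7b - 4/7}.
Label its elements g_1 = a - 7/8b + 3/4, g_2 = b^2 - 12/7b - 4/7.

Reduce p = -5a^2 - 3a - b^2 + 243/56b + 93/28 modulo G:
  leading term a^2: subtract (-5a)·g_1 from -5a^2 - 3a - b^2 + 243/56b + 93/28 → -35/8ab + 3/4a - b^2 + 243/56b + 93/28
  leading term ab: subtract (-35/8b)·g_1 from -35/8ab + 3/4a - b^2 + 243/56b + 93/28 → 3/4a - 309/64b^2 + 1707/224b + 93/28
  leading term a: subtract (3/4)·g_1 from 3/4a - 309/64b^2 + 1707/224b + 93/28 → -309/64b^2 + 927/112b + 309/112
  leading term b^2: subtract (-309/64)·g_2 from -309/64b^2 + 927/112b + 309/112 → 0
  normal form = 0.
Since the normal form is 0, p ∈ I.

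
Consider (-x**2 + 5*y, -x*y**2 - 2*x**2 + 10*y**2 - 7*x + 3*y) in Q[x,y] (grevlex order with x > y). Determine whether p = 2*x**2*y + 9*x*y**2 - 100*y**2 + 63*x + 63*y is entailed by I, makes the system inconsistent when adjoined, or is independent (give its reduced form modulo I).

First compute the reduced Gröbner basis of I by Buchberger's algorithm.
f_1 = -x**2 + 5*y, LT = x**2.
f_2 = -x*y**2 - 2*x**2 + 10*y**2 - 7*x + 3*y, LT = x*y**2.

S(f_1,f_2): lcm = x**2*y**2. S = -2*x**3 + 10*x*y**2 - 5*y**3 - 7*x**2 + 3*x*y.
  reduce S modulo (f_1, f_2):
  remainder -5*y**3 - 7*x*y + 100*y**2 - 70*x - 105*y ≠ 0; add h_3 = -5*y**3 - 7*x*y + 100*y**2 - 70*x - 105*y to the basis.

The other S-polynomials (S(f_1,h_3), S(f_2,h_3)) all reduce to 0 modulo the current basis, so we have a Gröbner basis.
Inter-reduce: drop elements whose leading term is divisible by another's, tail-reduce, and make monic.
Reduced Gröbner basis: {x*y**2 - 10*y**2 + 7*x + 7*y, y**3 + 7/5*x*y - 20*y**2 + 14*x + 21*y, x**2 - 5*y}.
Label its elements g_1 = x*y**2 - 10*y**2 + 7*x + 7*y, g_2 = y**3 + 7/5*x*y - 20*y**2 + 14*x + 21*y, g_3 = x**2 - 5*y.

Reduce p = 2*x**2*y + 9*x*y**2 - 100*y**2 + 63*x + 63*y modulo G:
  leading term x**2*y: subtract (2*y)·g_3 from 2*x**2*y + 9*x*y**2 - 100*y**2 + 63*x + 63*y → 9*x*y**2 - 90*y**2 + 63*x + 63*y
  leading term x*y**2: subtract (9)·g_1 from 9*x*y**2 - 90*y**2 + 63*x + 63*y → 0
  normal form = 0.
Since the normal form is 0, p ∈ I.

The remainder on division by a Gröbner basis is unique — it is the normal form.

2*x**2*y + 9*x*y**2 - 100*y**2 + 63*x + 63*y lies in I (it reduces to 0).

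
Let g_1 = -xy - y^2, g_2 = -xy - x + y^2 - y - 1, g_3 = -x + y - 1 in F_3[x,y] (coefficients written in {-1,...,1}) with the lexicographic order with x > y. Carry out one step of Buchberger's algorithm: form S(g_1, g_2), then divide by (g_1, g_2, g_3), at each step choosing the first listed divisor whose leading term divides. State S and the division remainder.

S(g_1, g_2) = -x - y^2 - y - 1; remainder on division = -y^2 + y.

lcm(LM(g_1), LM(g_2)) = xy.
S = (lcm/LT(g_1))·g_1 − (lcm/LT(g_2))·g_2 = -x - y^2 - y - 1.
Reduce S modulo (g_1, g_2, g_3) in that order:
  leading term x: subtract (1)·g_3 from -x - y^2 - y - 1 → -y^2 + y
  leading term y^2: no divisor's leading term divides it; move -y^2 to the remainder.
  leading term y: no divisor's leading term divides it; move y to the remainder.
The remainder -y^2 + y is nonzero, so it would be added as the next basis element.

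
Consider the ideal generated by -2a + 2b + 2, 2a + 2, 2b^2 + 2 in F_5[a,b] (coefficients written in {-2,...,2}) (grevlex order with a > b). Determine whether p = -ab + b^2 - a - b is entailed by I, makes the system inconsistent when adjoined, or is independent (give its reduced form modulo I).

-ab + b^2 - a - b lies in I (it reduces to 0).

First compute the reduced Gröbner basis of I by Buchberger's algorithm.
f_1 = -2a + 2b + 2, LT = a.
f_2 = 2a + 2, LT = a.
f_3 = 2b^2 + 2, LT = b^2.

S(f_1,f_2): lcm = a. S = -b - 2.
  leading term b: no divisor's leading term divides it; move -b to the remainder.
  leading term 1: no divisor's leading term divides it; move -2 to the remainder.
  remainder -b - 2 ≠ 0; add h_4 = -b - 2 to the basis.

The other S-polynomials (S(f_1,f_3), S(f_2,f_3), S(f_1,h_4), S(f_2,h_4), S(f_3,h_4)) all reduce to 0 modulo the current basis, so we have a Gröbner basis.
Inter-reduce: drop elements whose leading term is divisible by another's, tail-reduce, and make monic.
Reduced Gröbner basis: {a + 1, b + 2}.
Label its elements g_1 = a + 1, g_2 = b + 2.

Reduce p = -ab + b^2 - a - b modulo G:
  leading term ab: subtract (-b)·g_1 from -ab + b^2 - a - b → b^2 - a
  leading term b^2: subtract (b)·g_2 from b^2 - a → -a - 2b
  leading term a: subtract (-1)·g_1 from -a - 2b → -2b + 1
  leading term b: subtract (-2)·g_2 from -2b + 1 → 0
  normal form = 0.
Since the normal form is 0, p ∈ I.

The remainder on division by a Gröbner basis is unique — it is the normal form.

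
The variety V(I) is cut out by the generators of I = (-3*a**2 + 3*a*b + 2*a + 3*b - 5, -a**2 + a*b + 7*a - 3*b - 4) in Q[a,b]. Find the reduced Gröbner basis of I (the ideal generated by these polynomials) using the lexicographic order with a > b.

G = {a - 12/19*b - 7/19, b**2 + 239/42*b - 281/42}

f_1 = -3*a**2 + 3*a*b + 2*a + 3*b - 5, LT = a**2.
f_2 = -a**2 + a*b + 7*a - 3*b - 4, LT = a**2.

S(f_1,f_2): lcm = a**2. S = 19/3*a - 4*b - 7/3.
  leading term a: no divisor's leading term divides it; move 19/3*a to the remainder.
  leading term b: no divisor's leading term divides it; move -4*b to the remainder.
  leading term 1: no divisor's leading term divides it; move -7/3 to the remainder.
  remainder 19/3*a - 4*b - 7/3 ≠ 0; add g_3 = 19/3*a - 4*b - 7/3 to the basis.

S(f_1,g_3): lcm = a**2. S = -7/19*a*b - 17/57*a - b + 5/3.
  leading term a*b: subtract (-21/361*b)·g_3 from -7/19*a*b - 17/57*a - b + 5/3 → -17/57*a - 84/361*b**2 - 410/361*b + 5/3
  leading term a: subtract (-17/361)·g_3 from -17/57*a - 84/361*b**2 - 410/361*b + 5/3 → -84/361*b**2 - 478/361*b + 562/361
  leading term b**2: no divisor's leading term divides it; move -84/361*b**2 to the remainder.
  leading term b: no divisor's leading term divides it; move -478/361*b to the remainder.
  leading term 1: no divisor's leading term divides it; move 562/361 to the remainder.
  remainder -84/361*b**2 - 478/361*b + 562/361 ≠ 0; add g_4 = -84/361*b**2 - 478/361*b + 562/361 to the basis.

The other S-polynomials (S(f_2,g_3), S(f_1,g_4), S(f_2,g_4), S(g_3,g_4)) all reduce to 0 modulo the current basis, so we have a Gröbner basis.
Inter-reduce: drop elements whose leading term is divisible by another's, tail-reduce, and make monic.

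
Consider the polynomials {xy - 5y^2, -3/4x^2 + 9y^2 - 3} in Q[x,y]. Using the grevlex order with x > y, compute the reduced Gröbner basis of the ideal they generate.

Buchberger's algorithm terminates because the ascending chain of leading-term ideals stabilizes.

f_1 = xy - 5y^2, LT = xy.
f_2 = -3/4x^2 + 9y^2 - 3, LT = x^2.

S(f_1,f_2): lcm = x^2y. S = -5xy^2 + 12y^3 - 4y.
  leading term xy^2: subtract (-5y)·f_1 from -5xy^2 + 12y^3 - 4y → -13y^3 - 4y
  leading term y^3: no divisor's leading term divides it; move -13y^3 to the remainder.
  leading term y: no divisor's leading term divides it; move -4y to the remainder.
  remainder -13y^3 - 4y ≠ 0; add g_3 = -13y^3 - 4y to the basis.

The other S-polynomials (S(f_1,g_3), S(f_2,g_3)) all reduce to 0 modulo the current basis, so we have a Gröbner basis.

G = {y^3 + 4/13y, x^2 - 12y^2 + 4, xy - 5y^2}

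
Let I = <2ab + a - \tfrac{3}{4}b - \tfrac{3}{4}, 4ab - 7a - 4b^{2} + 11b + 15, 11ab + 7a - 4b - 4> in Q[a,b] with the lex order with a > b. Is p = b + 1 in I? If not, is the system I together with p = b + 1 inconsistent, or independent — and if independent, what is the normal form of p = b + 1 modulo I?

b + 1 lies in I (it reduces to 0).

First compute the reduced Gröbner basis of I by Buchberger's algorithm.
f_1 = 2ab + a - \tfrac{3}{4}b - \tfrac{3}{4}, LT = ab.
f_2 = 4ab - 7a - 4b^{2} + 11b + 15, LT = ab.
f_3 = 11ab + 7a - 4b - 4, LT = ab.

S(f_1,f_2): lcm = ab. S = \tfrac{9}{4}a + b^{2} - \tfrac{25}{8}b - \tfrac{33}{8}.
  reduce S modulo (f_1, f_2, f_3):
  remainder \tfrac{9}{4}a + b^{2} - \tfrac{25}{8}b - \tfrac{33}{8} ≠ 0; add h_4 = \tfrac{9}{4}a + b^{2} - \tfrac{25}{8}b - \tfrac{33}{8} to the basis.

S(f_1,f_3): lcm = ab. S = -\tfrac{3}{22}a - \tfrac{1}{88}b - \tfrac{1}{88}.
  reduce S modulo (f_1, f_2, f_3, h_4):
  remainder \tfrac{2}{33}b^{2} - \tfrac{53}{264}b - \tfrac{23}{88} ≠ 0; add h_5 = \tfrac{2}{33}b^{2} - \tfrac{53}{264}b - \tfrac{23}{88} to the basis.

S(f_1,h_4): lcm = ab. S = \tfrac{1}{2}a - \tfrac{4}{9}b^{3} + \tfrac{25}{18}b^{2} + \tfrac{35}{24}b - \tfrac{3}{8}.
  reduce S modulo (f_1, f_2, f_3, h_4, h_5):
  remainder -\tfrac{149}{192}b - \tfrac{149}{192} ≠ 0; add h_6 = -\tfrac{149}{192}b - \tfrac{149}{192} to the basis.

The other S-polynomials (S(f_2,f_3), S(f_2,h_4), S(f_3,h_4), S(f_1,h_5), S(f_2,h_5), S(f_3,h_5), S(h_4,h_5), S(f_1,h_6), S(f_2,h_6), S(f_3,h_6), S(h_4,h_6), S(h_5,h_6)) all reduce to 0 modulo the current basis, so we have a Gröbner basis.
Inter-reduce: drop elements whose leading term is divisible by another's, tail-reduce, and make monic.
Reduced Gröbner basis: {a, b + 1}.
Label its elements g_1 = a, g_2 = b + 1.

Reduce p = b + 1 modulo G:
  leading term b: subtract (1)·g_2 from b + 1 → 0
  normal form = 0.
Since the normal form is 0, p ∈ I.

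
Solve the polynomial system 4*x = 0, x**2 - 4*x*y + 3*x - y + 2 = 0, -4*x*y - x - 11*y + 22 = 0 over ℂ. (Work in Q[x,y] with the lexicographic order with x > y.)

{(0, 2)}

Compute a lex Gröbner basis by Buchberger's algorithm.
f_1 = 4*x, LT = x.
f_2 = x**2 - 4*x*y + 3*x - y + 2, LT = x**2.
f_3 = -4*x*y - x - 11*y + 22, LT = x*y.

S(f_1,f_2): lcm = x**2. S = 4*x*y - 3*x + y - 2.
  leading term x*y: subtract (y)·f_1 from 4*x*y - 3*x + y - 2 → -3*x + y - 2
  leading term x: subtract (-3/4)·f_1 from -3*x + y - 2 → y - 2
  leading term y: no divisor's leading term divides it; move y to the remainder.
  leading term 1: no divisor's leading term divides it; move -2 to the remainder.
  remainder y - 2 ≠ 0; add h_4 = y - 2 to the basis.

S(f_1,f_3): lcm = x*y. S = -1/4*x - 11/4*y + 11/2.
  leading term x: subtract (-1/16)·f_1 from -1/4*x - 11/4*y + 11/2 → -11/4*y + 11/2
  leading term y: subtract (-11/4)·h_4 from -11/4*y + 11/2 → 0
  remainder 0.

S(f_2,f_3): lcm = x**2*y. S = -1/4*x**2 - 4*x*y**2 + 1/4*x*y + 11/2*x - y**2 + 2*y.
  leading term x**2: subtract (-1/16*x)·f_1 from -1/4*x**2 - 4*x*y**2 + 1/4*x*y + 11/2*x - y**2 + 2*y → -4*x*y**2 + 1/4*x*y + 11/2*x - y**2 + 2*y
  leading term x*y**2: subtract (-y**2)·f_1 from -4*x*y**2 + 1/4*x*y + 11/2*x - y**2 + 2*y → 1/4*x*y + 11/2*x - y**2 + 2*y
  leading term x*y: subtract (1/16*y)·f_1 from 1/4*x*y + 11/2*x - y**2 + 2*y → 11/2*x - y**2 + 2*y
  leading term x: subtract (11/8)·f_1 from 11/2*x - y**2 + 2*y → -y**2 + 2*y
  leading term y**2: subtract (-y)·h_4 from -y**2 + 2*y → 0
  remainder 0.

S(f_1,h_4): leading monomials are coprime, so the S-polynomial reduces to 0 (Buchberger's first criterion).
S(f_2,h_4): leading monomials are coprime, so the S-polynomial reduces to 0 (Buchberger's first criterion).
S(f_3,h_4): lcm = x*y. S = 9/4*x + 11/4*y - 11/2.
  leading term x: subtract (9/16)·f_1 from 9/4*x + 11/4*y - 11/2 → 11/4*y - 11/2
  leading term y: subtract (11/4)·h_4 from 11/4*y - 11/2 → 0
  remainder 0.

Every S-polynomial of the final basis reduces to 0, so we have a Gröbner basis.
Inter-reduce: drop elements whose leading term is divisible by another's, tail-reduce, and make monic.
Reduced Gröbner basis: {x, y - 2}.

A lex Gröbner basis eliminates variables successively. Here y - 2 depends only on y, with roots {2}; lifting each root through the earlier basis elements recovers the full solutions.
  y = 2: the earlier basis element becomes x = 0, giving x = 0 — point (0, 2).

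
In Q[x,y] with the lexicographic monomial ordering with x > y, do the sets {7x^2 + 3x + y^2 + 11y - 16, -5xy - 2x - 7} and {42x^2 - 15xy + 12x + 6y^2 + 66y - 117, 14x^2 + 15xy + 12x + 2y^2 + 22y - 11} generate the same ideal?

Yes, the ideals are equal.

For a fixed monomial order, each ideal has a unique reduced Gröbner basis; comparing bases decides equality.
Buchberger on the first generating set:
f_1 = 7x^2 + 3x + y^2 + 11y - 16, LT = x^2.
f_2 = -5xy - 2x - 7, LT = xy.

S(f_1,f_2): lcm = x^2y. S = -2/5x^2 + 3/7xy - 7/5x + 1/7y^3 + 11/7y^2 - 16/7y.
  reduce S modulo (f_1, f_2):
  remainder -7/5x + 1/7y^3 + 57/35y^2 - 58/35y - 53/35 ≠ 0; add g_3 = -7/5x + 1/7y^3 + 57/35y^2 - 58/35y - 53/35 to the basis.

S(f_2,g_3): lcm = xy. S = 2/5x + 5/49y^4 + 57/49y^3 - 58/49y^2 - 53/49y + 7/5.
  reduce S modulo (f_1, f_2, g_3):
  remainder 5/49y^4 + 59/49y^3 - 176/245y^2 - 381/245y + 237/245 ≠ 0; add g_4 = 5/49y^4 + 59/49y^3 - 176/245y^2 - 381/245y + 237/245 to the basis.

The other S-polynomials (S(f_1,g_3), S(f_1,g_4), S(f_2,g_4), S(g_3,g_4)) all reduce to 0 modulo the current basis, so we have a Gröbner basis.
Inter-reduce: drop elements whose leading term is divisible by another's, tail-reduce, and make monic.
Reduced Gröbner basis: {x - 5/49y^3 - 57/49y^2 + 58/49y + 53/49, y^4 + 59/5y^3 - 176/25y^2 - 381/25y + 237/25}.

Buchberger on the second generating set:
h_1 = 42x^2 - 15xy + 12x + 6y^2 + 66y - 117, LT = x^2.
h_2 = 14x^2 + 15xy + 12x + 2y^2 + 22y - 11, LT = x^2.

S(h_1,h_2): lcm = x^2. S = -10/7xy - 4/7x - 2.
  reduce S modulo (h_1, h_2):
  remainder -10/7xy - 4/7x - 2 ≠ 0; add k_3 = -10/7xy - 4/7x - 2 to the basis.

S(h_1,k_3): lcm = x^2y. S = -2/5x^2 - 5/14xy^2 + 2/7xy - 7/5x + 1/7y^3 + 11/7y^2 - 39/14y.
  reduce S modulo (h_1, h_2, k_3):
  remainder -7/5x + 1/7y^3 + 57/35y^2 - 58/35y - 53/35 ≠ 0; add k_4 = -7/5x + 1/7y^3 + 57/35y^2 - 58/35y - 53/35 to the basis.

S(k_3,k_4): lcm = xy. S = 2/5x + 5/49y^4 + 57/49y^3 - 58/49y^2 - 53/49y + 7/5.
  reduce S modulo (h_1, h_2, k_3, k_4):
  remainder 5/49y^4 + 59/49y^3 - 176/245y^2 - 381/245y + 237/245 ≠ 0; add k_5 = 5/49y^4 + 59/49y^3 - 176/245y^2 - 381/245y + 237/245 to the basis.

The other S-polynomials (S(h_2,k_3), S(h_1,k_4), S(h_2,k_4), S(h_1,k_5), S(h_2,k_5), S(k_3,k_5), S(k_4,k_5)) all reduce to 0 modulo the current basis, so we have a Gröbner basis.
Inter-reduce: drop elements whose leading term is divisible by another's, tail-reduce, and make monic.
Reduced Gröbner basis: {x - 5/49y^3 - 57/49y^2 + 58/49y + 53/49, y^4 + 59/5y^3 - 176/25y^2 - 381/25y + 237/25}.

Same reduced basis, so the two generating sets span the same ideal.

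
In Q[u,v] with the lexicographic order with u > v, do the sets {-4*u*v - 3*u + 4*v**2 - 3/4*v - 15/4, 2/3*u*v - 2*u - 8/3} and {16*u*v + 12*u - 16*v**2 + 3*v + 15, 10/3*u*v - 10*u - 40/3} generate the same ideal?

Two ideals are equal iff their reduced Gröbner bases coincide (the reduced basis is unique for a fixed ordering).
Buchberger on the first generating set:
f_1 = -4*u*v - 3*u + 4*v**2 - 3/4*v - 15/4, LT = u*v.
f_2 = 2/3*u*v - 2*u - 8/3, LT = u*v.

S(f_1,f_2): lcm = u*v. S = 15/4*u - v**2 + 3/16*v + 79/16.
  reduce S modulo (f_1, f_2):
  remainder 15/4*u - v**2 + 3/16*v + 79/16 ≠ 0; add g_3 = 15/4*u - v**2 + 3/16*v + 79/16 to the basis.

S(f_1,g_3): lcm = u*v. S = 3/4*u + 4/15*v**3 - 21/20*v**2 - 271/240*v + 15/16.
  reduce S modulo (f_1, f_2, g_3):
  remainder 4/15*v**3 - 17/20*v**2 - 7/6*v - 1/20 ≠ 0; add g_4 = 4/15*v**3 - 17/20*v**2 - 7/6*v - 1/20 to the basis.

The other S-polynomials (S(f_2,g_3), S(f_1,g_4), S(f_2,g_4), S(g_3,g_4)) all reduce to 0 modulo the current basis, so we have a Gröbner basis.
Inter-reduce: drop elements whose leading term is divisible by another's, tail-reduce, and make monic.
Reduced Gröbner basis: {u - 4/15*v**2 + 1/20*v + 79/60, v**3 - 51/16*v**2 - 35/8*v - 3/16}.

Buchberger on the second generating set:
h_1 = 16*u*v + 12*u - 16*v**2 + 3*v + 15, LT = u*v.
h_2 = 10/3*u*v - 10*u - 40/3, LT = u*v.

S(h_1,h_2): lcm = u*v. S = 15/4*u - v**2 + 3/16*v + 79/16.
  reduce S modulo (h_1, h_2):
  remainder 15/4*u - v**2 + 3/16*v + 79/16 ≠ 0; add k_3 = 15/4*u - v**2 + 3/16*v + 79/16 to the basis.

S(h_1,k_3): lcm = u*v. S = 3/4*u + 4/15*v**3 - 21/20*v**2 - 271/240*v + 15/16.
  reduce S modulo (h_1, h_2, k_3):
  remainder 4/15*v**3 - 17/20*v**2 - 7/6*v - 1/20 ≠ 0; add k_4 = 4/15*v**3 - 17/20*v**2 - 7/6*v - 1/20 to the basis.

The other S-polynomials (S(h_2,k_3), S(h_1,k_4), S(h_2,k_4), S(k_3,k_4)) all reduce to 0 modulo the current basis, so we have a Gröbner basis.
Inter-reduce: drop elements whose leading term is divisible by another's, tail-reduce, and make monic.
Reduced Gröbner basis: {u - 4/15*v**2 + 1/20*v + 79/60, v**3 - 51/16*v**2 - 35/8*v - 3/16}.

These coincide, so the ideals are equal.
The choice of monomial ordering does not affect the verdict — as long as both bases are computed under the same ordering, their equality decides ideal equality.

Yes, the ideals are equal.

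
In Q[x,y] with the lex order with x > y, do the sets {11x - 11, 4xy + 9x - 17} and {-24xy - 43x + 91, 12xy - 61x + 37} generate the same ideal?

Two ideals are equal iff their reduced Gröbner bases coincide (the reduced basis is unique for a fixed ordering).
Buchberger on the first generating set:
f_1 = 11x - 11, LT = x.
f_2 = 4xy + 9x - 17, LT = xy.

S(f_1,f_2): lcm = xy. S = -9/4x - y + 17/4.
  leading term x: subtract (-9/44)·f_1 from -9/4x - y + 17/4 → -y + 2
  leading term y: no divisor's leading term divides it; move -y to the remainder.
  leading term 1: no divisor's leading term divides it; move 2 to the remainder.
  remainder -y + 2 ≠ 0; add g_3 = -y + 2 to the basis.

S(f_1,g_3): leading monomials are coprime, so the S-polynomial reduces to 0 (Buchberger's first criterion).
S(f_2,g_3): lcm = xy. S = 17/4x - 17/4.
  leading term x: subtract (17/44)·f_1 from 17/4x - 17/4 → 0
  remainder 0.

Every S-polynomial of the final basis reduces to 0, so we have a Gröbner basis.
Inter-reduce: drop elements whose leading term is divisible by another's, tail-reduce, and make monic.
Reduced Gröbner basis: {x - 1, y - 2}.

Buchberger on the second generating set:
h_1 = -24xy - 43x + 91, LT = xy.
h_2 = 12xy - 61x + 37, LT = xy.

S(h_1,h_2): lcm = xy. S = 55/8x - 55/8.
  leading term x: no divisor's leading term divides it; move 55/8x to the remainder.
  leading term 1: no divisor's leading term divides it; move -55/8 to the remainder.
  remainder 55/8x - 55/8 ≠ 0; add k_3 = 55/8x - 55/8 to the basis.

S(h_1,k_3): lcm = xy. S = 43/24x + y - 91/24.
  leading term x: subtract (43/165)·k_3 from 43/24x + y - 91/24 → y - 2
  leading term y: no divisor's leading term divides it; move y to the remainder.
  leading term 1: no divisor's leading term divides it; move -2 to the remainder.
  remainder y - 2 ≠ 0; add k_4 = y - 2 to the basis.

S(h_2,k_3): lcm = xy. S = -61/12x + y + 37/12.
  leading term x: subtract (-122/165)·k_3 from -61/12x + y + 37/12 → y - 2
  leading term y: subtract (1)·k_4 from y - 2 → 0
  remainder 0.

S(h_1,k_4): lcm = xy. S = 91/24x - 91/24.
  leading term x: subtract (91/165)·k_3 from 91/24x - 91/24 → 0
  remainder 0.

S(h_2,k_4): lcm = xy. S = -37/12x + 37/12.
  leading term x: subtract (-74/165)·k_3 from -37/12x + 37/12 → 0
  remainder 0.

S(k_3,k_4): leading monomials are coprime, so the S-polynomial reduces to 0 (Buchberger's first criterion).
Every S-polynomial of the final basis reduces to 0, so we have a Gröbner basis.
Inter-reduce: drop elements whose leading term is divisible by another's, tail-reduce, and make monic.
Reduced Gröbner basis: {x - 1, y - 2}.

Same reduced basis, so the two generating sets span the same ideal.

Yes, the ideals are equal.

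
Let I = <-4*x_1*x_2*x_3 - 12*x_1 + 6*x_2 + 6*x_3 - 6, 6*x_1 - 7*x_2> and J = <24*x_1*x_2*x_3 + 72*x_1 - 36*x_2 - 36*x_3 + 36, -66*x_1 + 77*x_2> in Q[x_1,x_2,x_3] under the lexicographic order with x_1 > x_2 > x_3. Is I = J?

Equality of ideals is decidable: compute both reduced Gröbner bases (unique for the ordering) and check whether they agree.
Buchberger on the first generating set:
f_1 = -4*x_1*x_2*x_3 - 12*x_1 + 6*x_2 + 6*x_3 - 6, LT = x_1*x_2*x_3.
f_2 = 6*x_1 - 7*x_2, LT = x_1.

S(f_1,f_2): lcm = x_1*x_2*x_3. S = 3*x_1 + 7/6*x_2**2*x_3 - 3/2*x_2 - 3/2*x_3 + 3/2.
  leading term x_1: subtract (1/2)·f_2 from 3*x_1 + 7/6*x_2**2*x_3 - 3/2*x_2 - 3/2*x_3 + 3/2 → 7/6*x_2**2*x_3 + 2*x_2 - 3/2*x_3 + 3/2
  leading term x_2**2*x_3: no divisor's leading term divides it; move 7/6*x_2**2*x_3 to the remainder.
  leading term x_2: no divisor's leading term divides it; move 2*x_2 to the remainder.
  leading term x_3: no divisor's leading term divides it; move -3/2*x_3 to the remainder.
  leading term 1: no divisor's leading term divides it; move 3/2 to the remainder.
  remainder 7/6*x_2**2*x_3 + 2*x_2 - 3/2*x_3 + 3/2 ≠ 0; add g_3 = 7/6*x_2**2*x_3 + 2*x_2 - 3/2*x_3 + 3/2 to the basis.

The other S-polynomials (S(f_1,g_3), S(f_2,g_3)) all reduce to 0 modulo the current basis, so we have a Gröbner basis.
Inter-reduce: drop elements whose leading term is divisible by another's, tail-reduce, and make monic.
Reduced Gröbner basis: {x_1 - 7/6*x_2, x_2**2*x_3 + 12/7*x_2 - 9/7*x_3 + 9/7}.

Buchberger on the second generating set:
h_1 = 24*x_1*x_2*x_3 + 72*x_1 - 36*x_2 - 36*x_3 + 36, LT = x_1*x_2*x_3.
h_2 = -66*x_1 + 77*x_2, LT = x_1.

S(h_1,h_2): lcm = x_1*x_2*x_3. S = 3*x_1 + 7/6*x_2**2*x_3 - 3/2*x_2 - 3/2*x_3 + 3/2.
  leading term x_1: subtract (-1/22)·h_2 from 3*x_1 + 7/6*x_2**2*x_3 - 3/2*x_2 - 3/2*x_3 + 3/2 → 7/6*x_2**2*x_3 + 2*x_2 - 3/2*x_3 + 3/2
  leading term x_2**2*x_3: no divisor's leading term divides it; move 7/6*x_2**2*x_3 to the remainder.
  leading term x_2: no divisor's leading term divides it; move 2*x_2 to the remainder.
  leading term x_3: no divisor's leading term divides it; move -3/2*x_3 to the remainder.
  leading term 1: no divisor's leading term divides it; move 3/2 to the remainder.
  remainder 7/6*x_2**2*x_3 + 2*x_2 - 3/2*x_3 + 3/2 ≠ 0; add k_3 = 7/6*x_2**2*x_3 + 2*x_2 - 3/2*x_3 + 3/2 to the basis.

The other S-polynomials (S(h_1,k_3), S(h_2,k_3)) all reduce to 0 modulo the current basis, so we have a Gröbner basis.
Inter-reduce: drop elements whose leading term is divisible by another's, tail-reduce, and make monic.
Reduced Gröbner basis: {x_1 - 7/6*x_2, x_2**2*x_3 + 12/7*x_2 - 9/7*x_3 + 9/7}.

The two bases agree; hence the ideals are identical.

Yes, the ideals are equal.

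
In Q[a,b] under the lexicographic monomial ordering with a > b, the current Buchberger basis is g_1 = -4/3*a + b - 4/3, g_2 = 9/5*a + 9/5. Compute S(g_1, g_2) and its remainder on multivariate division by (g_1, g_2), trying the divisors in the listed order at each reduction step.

S(g_1, g_2) = -3/4*b; remainder on division = -3/4*b.

lcm(LM(g_1), LM(g_2)) = a.
S = (lcm/LT(g_1))·g_1 − (lcm/LT(g_2))·g_2 = -3/4*b.
Reduce S modulo (g_1, g_2) in that order:
  leading term b: no divisor's leading term divides it; move -3/4*b to the remainder.
The remainder -3/4*b is nonzero, so it would be added as the next basis element.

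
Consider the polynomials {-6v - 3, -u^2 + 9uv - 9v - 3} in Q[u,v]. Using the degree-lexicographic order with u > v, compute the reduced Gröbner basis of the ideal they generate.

G = {u^2 + 9/2u - 3/2, v + 1/2}

The reduced Gröbner basis is the canonical form of the ideal for this ordering.

f_1 = -6v - 3, LT = v.
f_2 = -u^2 + 9uv - 9v - 3, LT = u^2.

The S-polynomials (S(f_1,f_2)) all reduce to 0 modulo the current basis, so we have a Gröbner basis.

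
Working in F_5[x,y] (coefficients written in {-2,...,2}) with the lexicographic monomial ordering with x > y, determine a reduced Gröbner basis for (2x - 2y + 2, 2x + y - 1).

G = {x, y - 1}

The reduced Gröbner basis is the canonical form of the ideal for this ordering.

f_1 = 2x - 2y + 2, LT = x.
f_2 = 2x + y - 1, LT = x.

S(f_1,f_2): lcm = x. S = y - 1.
  leading term y: no divisor's leading term divides it; move y to the remainder.
  leading term 1: no divisor's leading term divides it; move -1 to the remainder.
  remainder y - 1 ≠ 0; add g_3 = y - 1 to the basis.

The other S-polynomials (S(f_1,g_3), S(f_2,g_3)) all reduce to 0 modulo the current basis, so we have a Gröbner basis.
Inter-reduce: drop elements whose leading term is divisible by another's, tail-reduce, and make monic.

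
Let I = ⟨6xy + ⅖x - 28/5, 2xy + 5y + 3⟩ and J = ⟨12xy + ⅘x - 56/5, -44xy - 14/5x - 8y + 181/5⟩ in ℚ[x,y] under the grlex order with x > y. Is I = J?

No, the ideals differ.

Equality of ideals is decidable: compute both reduced Gröbner bases (unique for the ordering) and check whether they agree.
Buchberger on the first generating set:
f_1 = 6xy + ⅖x - 28/5, LT = xy.
f_2 = 2xy + 5y + 3, LT = xy.

S(f_1,f_2): lcm = xy. S = 1/15x - 5/2y - 73/30.
  leading term x: no divisor's leading term divides it; move 1/15x to the remainder.
  leading term y: no divisor's leading term divides it; move -5/2y to the remainder.
  leading term 1: no divisor's leading term divides it; move -73/30 to the remainder.
  remainder 1/15x - 5/2y - 73/30 ≠ 0; add g_3 = 1/15x - 5/2y - 73/30 to the basis.

S(f_1,g_3): lcm = xy. S = 75/2y² + 1/15x + 73/2y - 14/15.
  leading term y²: no divisor's leading term divides it; move 75/2y² to the remainder.
  leading term x: subtract (1)·g_3 from 1/15x + 73/2y - 14/15 → 39y + 3/2
  leading term y: no divisor's leading term divides it; move 39y to the remainder.
  leading term 1: no divisor's leading term divides it; move 3/2 to the remainder.
  remainder 75/2y² + 39y + 3/2 ≠ 0; add g_4 = 75/2y² + 39y + 3/2 to the basis.

S(f_2,g_3): lcm = xy. S = 75/2y² + 39y + 3/2.
  leading term y²: subtract (1)·g_4 from 75/2y² + 39y + 3/2 → 0
  remainder 0.

S(f_1,g_4): lcm = xy². S = -73/75xy - 1/25x - 14/15y.
  leading term xy: subtract (-73/450)·f_1 from -73/75xy - 1/25x - 14/15y → 28/1125x - 14/15y - 1022/1125
  leading term x: subtract (28/75)·g_3 from 28/1125x - 14/15y - 1022/1125 → 0
  remainder 0.

S(f_2,g_4): lcm = xy². S = -26/25xy + 5/2y² - 1/25x + 3/2y.
  leading term xy: subtract (-13/75)·f_1 from -26/25xy + 5/2y² - 1/25x + 3/2y → 5/2y² + 11/375x + 3/2y - 364/375
  leading term y²: subtract (1/15)·g_4 from 5/2y² + 11/375x + 3/2y - 364/375 → 11/375x - 11/10y - 803/750
  leading term x: subtract (11/25)·g_3 from 11/375x - 11/10y - 803/750 → 0
  remainder 0.

S(g_3,g_4): leading monomials are coprime, so the S-polynomial reduces to 0 (Buchberger's first criterion).
Every S-polynomial of the final basis reduces to 0, so we have a Gröbner basis.
Inter-reduce: drop elements whose leading term is divisible by another's, tail-reduce, and make monic.
Reduced Gröbner basis: {y² + 26/25y + 1/25, x - 75/2y - 73/2}.

Buchberger on the second generating set:
h_1 = 12xy + ⅘x - 56/5, LT = xy.
h_2 = -44xy - 14/5x - 8y + 181/5, LT = xy.

S(h_1,h_2): lcm = xy. S = 1/330x - 2/11y - 73/660.
  leading term x: no divisor's leading term divides it; move 1/330x to the remainder.
  leading term y: no divisor's leading term divides it; move -2/11y to the remainder.
  leading term 1: no divisor's leading term divides it; move -73/660 to the remainder.
  remainder 1/330x - 2/11y - 73/660 ≠ 0; add k_3 = 1/330x - 2/11y - 73/660 to the basis.

S(h_1,k_3): lcm = xy. S = 60y² + 1/15x + 73/2y - 14/15.
  leading term y²: no divisor's leading term divides it; move 60y² to the remainder.
  leading term x: subtract (22)·k_3 from 1/15x + 73/2y - 14/15 → 81/2y + 3/2
  leading term y: no divisor's leading term divides it; move 81/2y to the remainder.
  leading term 1: no divisor's leading term divides it; move 3/2 to the remainder.
  remainder 60y² + 81/2y + 3/2 ≠ 0; add k_4 = 60y² + 81/2y + 3/2 to the basis.

S(h_2,k_3): lcm = xy. S = 60y² + 7/110x + 807/22y - 181/220.
  leading term y²: subtract (1)·k_4 from 60y² + 7/110x + 807/22y - 181/220 → 7/110x - 42/11y - 511/220
  leading term x: subtract (21)·k_3 from 7/110x - 42/11y - 511/220 → 0
  remainder 0.

S(h_1,k_4): lcm = xy². S = -73/120xy - 1/40x - 14/15y.
  leading term xy: subtract (-73/1440)·h_1 from -73/120xy - 1/40x - 14/15y → 7/450x - 14/15y - 511/900
  leading term x: subtract (77/15)·k_3 from 7/450x - 14/15y - 511/900 → 0
  remainder 0.

S(h_2,k_4): lcm = xy². S = -269/440xy + 2/11y² - 1/40x - 181/220y.
  leading term xy: subtract (-269/5280)·h_1 from -269/440xy + 2/11y² - 1/40x - 181/220y → 2/11y² + 13/825x - 181/220y - 1883/3300
  leading term y²: subtract (1/330)·k_4 from 2/11y² + 13/825x - 181/220y - 1883/3300 → 13/825x - 52/55y - 949/1650
  leading term x: subtract (26/5)·k_3 from 13/825x - 52/55y - 949/1650 → 0
  remainder 0.

S(k_3,k_4): leading monomials are coprime, so the S-polynomial reduces to 0 (Buchberger's first criterion).
Every S-polynomial of the final basis reduces to 0, so we have a Gröbner basis.
Inter-reduce: drop elements whose leading term is divisible by another's, tail-reduce, and make monic.
Reduced Gröbner basis: {y² + 27/40y + 1/40, x - 60y - 73/2}.

The bases are distinct; the ideals are different.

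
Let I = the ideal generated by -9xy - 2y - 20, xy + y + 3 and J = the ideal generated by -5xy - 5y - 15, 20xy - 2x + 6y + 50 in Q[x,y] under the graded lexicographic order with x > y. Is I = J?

No, the ideals differ.

Two ideals are equal iff their reduced Gröbner bases coincide (the reduced basis is unique for a fixed ordering).
Buchberger on the first generating set:
f_1 = -9xy - 2y - 20, LT = xy.
f_2 = xy + y + 3, LT = xy.

S(f_1,f_2): lcm = xy. S = -\tfrac{7}{9}y - \tfrac{7}{9}.
  reduce S modulo (f_1, f_2):
  remainder -\tfrac{7}{9}y - \tfrac{7}{9} ≠ 0; add g_3 = -\tfrac{7}{9}y - \tfrac{7}{9} to the basis.

S(f_1,g_3): lcm = xy. S = -x + \tfrac{2}{9}y + \tfrac{20}{9}.
  reduce S modulo (f_1, f_2, g_3):
  remainder -x + 2 ≠ 0; add g_4 = -x + 2 to the basis.

The other S-polynomials (S(f_2,g_3), S(f_1,g_4), S(f_2,g_4), S(g_3,g_4)) all reduce to 0 modulo the current basis, so we have a Gröbner basis.
Inter-reduce: drop elements whose leading term is divisible by another's, tail-reduce, and make monic.
Reduced Gröbner basis: {x - 2, y + 1}.

Buchberger on the second generating set:
h_1 = -5xy - 5y - 15, LT = xy.
h_2 = 20xy - 2x + 6y + 50, LT = xy.

S(h_1,h_2): lcm = xy. S = \tfrac{1}{10}x + \tfrac{7}{10}y + \tfrac{1}{2}.
  reduce S modulo (h_1, h_2):
  remainder \tfrac{1}{10}x + \tfrac{7}{10}y + \tfrac{1}{2} ≠ 0; add k_3 = \tfrac{1}{10}x + \tfrac{7}{10}y + \tfrac{1}{2} to the basis.

S(h_1,k_3): lcm = xy. S = -7y^{2} - 4y + 3.
  reduce S modulo (h_1, h_2, k_3):
  remainder -7y^{2} - 4y + 3 ≠ 0; add k_4 = -7y^{2} - 4y + 3 to the basis.

The other S-polynomials (S(h_2,k_3), S(h_1,k_4), S(h_2,k_4), S(k_3,k_4)) all reduce to 0 modulo the current basis, so we have a Gröbner basis.
Inter-reduce: drop elements whose leading term is divisible by another's, tail-reduce, and make monic.
Reduced Gröbner basis: {y^{2} + \tfrac{4}{7}y - \tfrac{3}{7}, x + 7y + 5}.

Since the reduced bases disagree, the two ideals are not the same.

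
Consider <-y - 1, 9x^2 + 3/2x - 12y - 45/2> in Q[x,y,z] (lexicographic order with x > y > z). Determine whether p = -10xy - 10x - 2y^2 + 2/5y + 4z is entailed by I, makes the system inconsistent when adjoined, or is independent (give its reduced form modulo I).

First compute the reduced Gröbner basis of I by Buchberger's algorithm.
f_1 = -y - 1, LT = y.
f_2 = 9x^2 + 3/2x - 12y - 45/2, LT = x^2.

The S-polynomials (S(f_1,f_2)) all reduce to 0 modulo the current basis, so we have a Gröbner basis.
Inter-reduce: drop elements whose leading term is divisible by another's, tail-reduce, and make monic.
Reduced Gröbner basis: {x^2 + 1/6x - 7/6, y + 1}.
Label its elements g_1 = x^2 + 1/6x - 7/6, g_2 = y + 1.

Reduce p = -10xy - 10x - 2y^2 + 2/5y + 4z modulo G:
  leading term xy: subtract (-10x)·g_2 from -10xy - 10x - 2y^2 + 2/5y + 4z → -2y^2 + 2/5y + 4z
  leading term y^2: subtract (-2y)·g_2 from -2y^2 + 2/5y + 4z → 12/5y + 4z
  leading term y: subtract (12/5)·g_2 from 12/5y + 4z → 4z - 12/5
  leading term z: no divisor's leading term divides it; move 4z to the remainder.
  leading term 1: no divisor's leading term divides it; move -12/5 to the remainder.
  normal form = 4z - 12/5.
The normal form is nonzero, so p ∉ I. Since p minus its normal form lies in I, I + (p) = I + (r) where r = 4z - 12/5; decide whether this ideal is the whole ring.
Run Buchberger on G together with r (pairs among the g_i already reduce to 0 since G is a Gröbner basis):
g_1 = x^2 + 1/6x - 7/6, LT = x^2.
g_2 = y + 1, LT = y.
r = 4z - 12/5, LT = z.

The S-polynomials (S(g_1,g_2), S(g_1,r), S(g_2,r)) all reduce to 0 modulo the current basis, so we have a Gröbner basis.
Inter-reduce: drop elements whose leading term is divisible by another's, tail-reduce, and make monic.
Reduced Gröbner basis: {x^2 + 1/6x - 7/6, y + 1, z - 3/5}.
The reduced Gröbner basis of I + (p) is {x^2 + 1/6x - 7/6, y + 1, z - 3/5} ≠ {1}, a proper ideal, so the enlarged system stays consistent: p is independent of I, with normal form 4z - 12/5.

-10xy - 10x - 2y^2 + 2/5y + 4z is independent of I; its normal form modulo I is 4z - 12/5.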